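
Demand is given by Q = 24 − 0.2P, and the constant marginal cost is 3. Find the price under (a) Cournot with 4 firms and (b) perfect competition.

Inverting demand: P = 120 − 5Q.
Cournot with 4 identical firms: the symmetric best-response condition is 120 − 25q = 3. Each firm produces q = 4.68, total output Q = 18.72, price P = 26.4.
Perfect competition: P = MC = 3, so 120 − 5Q = 3 and Q = 23.4.

Cournot: P = 26.4; Competition: P = 3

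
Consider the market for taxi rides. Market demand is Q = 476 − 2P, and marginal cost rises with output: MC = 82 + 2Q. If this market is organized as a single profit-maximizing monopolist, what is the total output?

Inverting demand: P = 238 − 0.5Q.
Monopoly sets MR = MC: 238 − Q = 82 + 2Q ⇒ Q = 52, P = 238 − 0.5·52 = 212.

Q = 52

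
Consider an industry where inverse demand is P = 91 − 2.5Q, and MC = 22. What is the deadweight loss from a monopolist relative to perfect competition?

DWL = 238.05

Under competition P = MC = 22, so Q = (91 − 22)/2.5 = 27.6.
A monopolist chooses Q where MR = MC. MR = 91 − 5Q; setting this equal to 22 gives Q = 13.8 and P = 56.5.
DWL is the triangle between Q = 13.8 and Q = 27.6: ½·(27.6 − 13.8)·(56.5 − 22) = 238.05.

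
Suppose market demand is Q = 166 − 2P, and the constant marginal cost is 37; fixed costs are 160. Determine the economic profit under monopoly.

Profit = 898

Inverting demand: P = 83 − 0.5Q.
The monopolist equates marginal revenue to marginal cost: 83 − Q = 37, so Q = 46. From demand, P = 60.
Profit = (60 − 37)·46 − 160 = 898.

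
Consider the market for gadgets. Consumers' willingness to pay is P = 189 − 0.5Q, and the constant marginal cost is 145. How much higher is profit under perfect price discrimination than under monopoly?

π rises by 968

The monopolist equates marginal revenue to marginal cost: 189 − Q = 145, so Q = 44. From demand, P = 167.
Profit = (167 − 145)·44 = 968.
Under first-degree price discrimination the firm charges each unit its demand price and produces up to where P = MC, i.e. Q = 88. Consumer surplus is zero; producer surplus equals total surplus.
PS equals the full surplus area, 1936. Profit = 1936 = 1936.
Change in profit: 1936 − 968 = 968.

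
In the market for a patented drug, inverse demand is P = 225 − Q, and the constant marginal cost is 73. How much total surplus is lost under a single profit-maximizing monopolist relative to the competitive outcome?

Perfect competition: P = MC = 73, so 225 − Q = 73 and Q = 152.
A monopolist chooses Q where MR = MC. MR = 225 − 2Q; setting this equal to 73 gives Q = 76 and P = 149.
DWL is the triangle between Q = 76 and Q = 152: ½·(152 − 76)·(149 − 73) = 2888.

DWL = 2888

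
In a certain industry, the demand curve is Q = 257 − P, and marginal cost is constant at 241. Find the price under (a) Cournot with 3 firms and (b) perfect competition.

Cournot: P = 245; Competition: P = 241

Inverting demand: P = 257 − Q.
Cournot with 3 identical firms: the symmetric best-response condition is 257 − 4q = 241. Each firm produces q = 4, total output Q = 12, price P = 245.
Perfect competition: P = MC = 241, so 257 − Q = 241 and Q = 16.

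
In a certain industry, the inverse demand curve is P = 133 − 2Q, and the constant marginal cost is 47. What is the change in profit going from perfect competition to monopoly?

Perfect competition: P = MC = 47, so 133 − 2Q = 47 and Q = 43.
Profit = (47 − 47)·43 = 0.
A monopolist chooses Q where MR = MC. MR = 133 − 4Q; setting this equal to 47 gives Q = 21.5 and P = 90.
Profit = (90 − 47)·21.5 = 924.5.
Change in profit: 924.5 − 0 = 924.5.

π rises by 924.5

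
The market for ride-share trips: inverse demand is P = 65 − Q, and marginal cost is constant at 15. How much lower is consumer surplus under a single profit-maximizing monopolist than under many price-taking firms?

CS falls by 937.5

Perfect competition: P = MC = 15, so 65 − Q = 15 and Q = 50.
CS = ½·(65 − 15)·50 = 1250.
The monopolist equates marginal revenue to marginal cost: 65 − 2Q = 15, so Q = 25. From demand, P = 40.
CS = ½·(65 − 40)·25 = 312.5.
Change in consumer surplus: 312.5 − 1250 = −937.5.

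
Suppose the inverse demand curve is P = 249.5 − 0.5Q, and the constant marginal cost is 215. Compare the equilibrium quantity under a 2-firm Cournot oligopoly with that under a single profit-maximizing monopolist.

In a 2-firm Cournot equilibrium, symmetry and the first-order condition give q = (249.5 − 215)/(1.5) = 23. So Q = 46 and P = 226.5.
The monopolist equates marginal revenue to marginal cost: 249.5 − Q = 215, so Q = 34.5. From demand, P = 232.25.

Cournot: Q = 46; Monopoly: Q = 34.5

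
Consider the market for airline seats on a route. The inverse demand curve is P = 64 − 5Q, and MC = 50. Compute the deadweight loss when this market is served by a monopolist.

Perfect competition: P = MC = 50, so 64 − 5Q = 50 and Q = 2.8.
Monopoly sets MR = MC: 64 − 10Q = 50 ⇒ Q = 1.4, P = 64 − 5·1.4 = 57.
DWL is the triangle between Q = 1.4 and Q = 2.8: ½·(2.8 − 1.4)·(57 − 50) = 4.9.

DWL = 4.9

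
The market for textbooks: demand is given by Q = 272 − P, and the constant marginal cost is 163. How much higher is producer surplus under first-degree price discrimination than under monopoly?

Producer surplus rises by 2970.25

Inverting demand: P = 272 − Q.
Monopoly sets MR = MC: 272 − 2Q = 163 ⇒ Q = 54.5, P = 272 − 54.5 = 217.5.
PS = (217.5 − 163)·54.5 = 2970.25.
Under first-degree price discrimination the firm charges each unit its demand price and produces up to where P = MC, i.e. Q = 109. Consumer surplus is zero; producer surplus equals total surplus.
PS = ½·(272 − 163)·109 = 5940.5.
Change in producer surplus: 5940.5 − 2970.25 = 2970.25.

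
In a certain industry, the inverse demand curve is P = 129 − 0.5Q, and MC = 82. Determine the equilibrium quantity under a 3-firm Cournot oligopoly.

In a 3-firm Cournot equilibrium, symmetry and the first-order condition give q = (129 − 82)/(2) = 23.5. So Q = 70.5 and P = 93.75.

Q = 70.5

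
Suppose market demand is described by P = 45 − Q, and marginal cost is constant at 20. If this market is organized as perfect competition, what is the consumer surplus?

CS = 312.5

Under competition P = MC = 20, so Q = (45 − 20)/1 = 25.
CS = ½·(45 − 20)·25 = 312.5.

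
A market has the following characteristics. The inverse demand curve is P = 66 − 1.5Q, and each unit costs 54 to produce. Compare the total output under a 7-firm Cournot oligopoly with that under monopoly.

In a 7-firm Cournot equilibrium, symmetry and the first-order condition give q = (66 − 54)/(12) = 1. So Q = 7 and P = 55.5.
A monopolist chooses Q where MR = MC. MR = 66 − 3Q; setting this equal to 54 gives Q = 4 and P = 60.

Cournot: Q = 7; Monopoly: Q = 4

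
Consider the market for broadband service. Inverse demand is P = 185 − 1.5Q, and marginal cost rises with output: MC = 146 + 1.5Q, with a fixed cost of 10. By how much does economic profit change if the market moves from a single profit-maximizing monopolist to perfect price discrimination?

π rises by 84.5

The monopolist equates marginal revenue to marginal cost: 185 − 3Q = 146 + 1.5Q, so Q = 26/3. From demand, P = 172.
Profit = 172·26/3 − (146·26/3 + ½·1.5·(26/3)²) − 10 = 159.
With perfect price discrimination, output is the efficient level Q = 13 (where demand meets MC), but every buyer pays their willingness to pay: CS = 0 and PS = total surplus.
PS equals the full surplus area, 253.5. Profit = 253.5 − 10 = 243.5.
Change in economic profit: 243.5 − 159 = 84.5.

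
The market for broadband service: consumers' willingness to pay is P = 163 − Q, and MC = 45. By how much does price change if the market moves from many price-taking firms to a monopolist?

Competitive firms price at marginal cost: P = 45, giving Q = 118.
A monopolist chooses Q where MR = MC. MR = 163 − 2Q; setting this equal to 45 gives Q = 59 and P = 104.
Change in price: 104 − 45 = 59.

Price rises by 59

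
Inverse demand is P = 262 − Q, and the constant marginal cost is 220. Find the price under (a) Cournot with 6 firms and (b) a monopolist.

Cournot: P = 226; Monopoly: P = 241

In a 6-firm Cournot equilibrium, symmetry and the first-order condition give q = (262 − 220)/(7) = 6. So Q = 36 and P = 226.
Monopoly sets MR = MC: 262 − 2Q = 220 ⇒ Q = 21, P = 262 − 21 = 241.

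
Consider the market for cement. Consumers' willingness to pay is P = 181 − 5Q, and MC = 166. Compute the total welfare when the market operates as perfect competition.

Perfect competition: P = MC = 166, so 181 − 5Q = 166 and Q = 3.
CS = ½·(181 − 166)·3 = 22.5; PS = (166 − 166)·3 = 0; TS = 22.5.

TS = 22.5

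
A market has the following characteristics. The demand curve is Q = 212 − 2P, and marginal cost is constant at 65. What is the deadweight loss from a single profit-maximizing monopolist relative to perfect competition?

DWL = 420.25

Inverting demand: P = 106 − 0.5Q.
Competitive firms price at marginal cost: P = 65, giving Q = 82.
Monopoly sets MR = MC: 106 − Q = 65 ⇒ Q = 41, P = 106 − 0.5·41 = 85.5.
DWL is the triangle between Q = 41 and Q = 82: ½·(82 − 41)·(85.5 − 65) = 420.25.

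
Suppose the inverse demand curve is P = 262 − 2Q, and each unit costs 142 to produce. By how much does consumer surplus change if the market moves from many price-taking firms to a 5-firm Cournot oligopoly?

CS falls by 1100

Competitive firms price at marginal cost: P = 142, giving Q = 60.
CS = ½·(262 − 142)·60 = 3600.
Cournot with 5 identical firms: the symmetric best-response condition is 262 − 12q = 142. Each firm produces q = 10, total output Q = 50, price P = 162.
CS = ½·(262 − 162)·50 = 2500.
Change in consumer surplus: 2500 − 3600 = −1100.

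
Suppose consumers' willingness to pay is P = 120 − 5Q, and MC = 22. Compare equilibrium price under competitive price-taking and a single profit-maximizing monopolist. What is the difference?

P rises by 49

Perfect competition: P = MC = 22, so 120 − 5Q = 22 and Q = 19.6.
The monopolist equates marginal revenue to marginal cost: 120 − 10Q = 22, so Q = 9.8. From demand, P = 71.
Change in equilibrium price: 71 − 22 = 49.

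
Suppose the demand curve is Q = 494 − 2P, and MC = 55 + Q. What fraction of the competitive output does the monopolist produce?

Q_m/Q_c = 0.75

Inverting demand: P = 247 − 0.5Q.
The monopolist equates marginal revenue to marginal cost: 247 − Q = 55 + Q, so Q = 96. From demand, P = 199.
Under competition P = MC: 247 − 0.5Q = 55 + Q ⇒ Q = 128, P = 183.
Ratio Q_m/Q_c = 96/128 = 0.75.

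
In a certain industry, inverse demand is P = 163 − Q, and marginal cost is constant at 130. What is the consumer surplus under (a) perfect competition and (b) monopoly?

Perfect competition: P = MC = 130, so 163 − Q = 130 and Q = 33.
CS = ½·(163 − 130)·33 = 544.5.
Monopoly sets MR = MC: 163 − 2Q = 130 ⇒ Q = 16.5, P = 163 − 16.5 = 146.5.
CS = ½·(163 − 146.5)·16.5 = 136.125.

Competition: CS = 544.5; Monopoly: CS = 136.125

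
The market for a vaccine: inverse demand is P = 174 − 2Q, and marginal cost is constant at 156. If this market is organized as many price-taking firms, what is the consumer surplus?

Competitive firms price at marginal cost: P = 156, giving Q = 9.
CS = ½·(174 − 156)·9 = 81.

CS = 81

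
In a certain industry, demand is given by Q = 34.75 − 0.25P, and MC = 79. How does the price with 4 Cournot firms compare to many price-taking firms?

Inverting demand: P = 139 − 4Q.
In a 4-firm Cournot equilibrium, symmetry and the first-order condition give q = (139 − 79)/(20) = 3. So Q = 12 and P = 91.
Perfect competition: P = MC = 79, so 139 − 4Q = 79 and Q = 15.

Cournot: P = 91; Competition: P = 79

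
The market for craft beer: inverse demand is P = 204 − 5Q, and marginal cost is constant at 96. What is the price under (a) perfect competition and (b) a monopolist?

Perfect competition: P = MC = 96, so 204 − 5Q = 96 and Q = 21.6.
The monopolist equates marginal revenue to marginal cost: 204 − 10Q = 96, so Q = 10.8. From demand, P = 150.

Competition: P = 96; Monopoly: P = 150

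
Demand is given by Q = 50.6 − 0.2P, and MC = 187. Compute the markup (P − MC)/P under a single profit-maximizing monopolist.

Inverting demand: P = 253 − 5Q.
The monopolist equates marginal revenue to marginal cost: 253 − 10Q = 187, so Q = 6.6. From demand, P = 220.
Lerner index = (P − MC)/P = (220 − 187)/220 = 0.15.

Lerner index = 0.15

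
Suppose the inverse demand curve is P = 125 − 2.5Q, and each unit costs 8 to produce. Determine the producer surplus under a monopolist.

PS = 1368.9

A monopolist chooses Q where MR = MC. MR = 125 − 5Q; setting this equal to 8 gives Q = 23.4 and P = 66.5.
PS = (66.5 − 8)·23.4 = 1368.9.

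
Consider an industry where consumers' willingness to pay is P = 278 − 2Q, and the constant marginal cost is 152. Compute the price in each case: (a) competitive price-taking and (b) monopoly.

Competition: P = 152; Monopoly: P = 215

Perfect competition: P = MC = 152, so 278 − 2Q = 152 and Q = 63.
The monopolist equates marginal revenue to marginal cost: 278 − 4Q = 152, so Q = 31.5. From demand, P = 215.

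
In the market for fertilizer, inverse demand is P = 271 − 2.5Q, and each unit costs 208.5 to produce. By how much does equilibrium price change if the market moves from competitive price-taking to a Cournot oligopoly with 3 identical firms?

Competitive firms price at marginal cost: P = 208.5, giving Q = 25.
Cournot with 3 identical firms: the symmetric best-response condition is 271 − 10q = 208.5. Each firm produces q = 6.25, total output Q = 18.75, price P = 224.125.
Change in equilibrium price: 224.125 − 208.5 = 15.625.

Equilibrium price rises by 15.625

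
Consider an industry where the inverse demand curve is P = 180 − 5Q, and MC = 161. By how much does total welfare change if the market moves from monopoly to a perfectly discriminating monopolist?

A monopolist chooses Q where MR = MC. MR = 180 − 10Q; setting this equal to 161 gives Q = 1.9 and P = 170.5.
CS = ½·(180 − 170.5)·1.9 = 9.025; PS = (170.5 − 161)·1.9 = 18.05; TS = 27.075.
With perfect price discrimination, output is the efficient level Q = 3.8 (where demand meets MC), but every buyer pays their willingness to pay: CS = 0 and PS = total surplus.
TS = 36.1 (equal to competitive TS).
Change in total welfare: 36.1 − 27.075 = 9.025.

Total welfare rises by 9.025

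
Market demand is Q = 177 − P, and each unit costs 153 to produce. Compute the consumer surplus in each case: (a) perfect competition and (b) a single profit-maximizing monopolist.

Competition: CS = 288; Monopoly: CS = 72

Inverting demand: P = 177 − Q.
Perfect competition: P = MC = 153, so 177 − Q = 153 and Q = 24.
CS = ½·(177 − 153)·24 = 288.
The monopolist equates marginal revenue to marginal cost: 177 − 2Q = 153, so Q = 12. From demand, P = 165.
CS = ½·(177 − 165)·12 = 72.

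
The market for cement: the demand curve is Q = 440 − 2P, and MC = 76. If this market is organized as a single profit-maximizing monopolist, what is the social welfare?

TS = 15552

Inverting demand: P = 220 − 0.5Q.
Monopoly sets MR = MC: 220 − Q = 76 ⇒ Q = 144, P = 220 − 0.5·144 = 148.
CS = ½·(220 − 148)·144 = 5184; PS = (148 − 76)·144 = 10368; TS = 15552.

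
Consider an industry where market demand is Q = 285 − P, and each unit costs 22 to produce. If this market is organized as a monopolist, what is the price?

P = 153.5

Inverting demand: P = 285 − Q.
A monopolist chooses Q where MR = MC. MR = 285 − 2Q; setting this equal to 22 gives Q = 131.5 and P = 153.5.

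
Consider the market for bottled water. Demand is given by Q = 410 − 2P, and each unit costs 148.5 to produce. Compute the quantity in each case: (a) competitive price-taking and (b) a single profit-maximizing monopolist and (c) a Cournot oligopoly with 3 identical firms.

Competition: Q = 113; Monopoly: Q = 56.5; Cournot: Q = 84.75

Inverting demand: P = 205 − 0.5Q.
Under competition P = MC = 148.5, so Q = (205 − 148.5)/0.5 = 113.
The monopolist equates marginal revenue to marginal cost: 205 − Q = 148.5, so Q = 56.5. From demand, P = 176.75.
With 3 symmetric Cournot firms, each firm's FOC gives 205 − 2q = 148.5, so q = 28.25, Q = 3·28.25 = 84.75, and P = 162.625.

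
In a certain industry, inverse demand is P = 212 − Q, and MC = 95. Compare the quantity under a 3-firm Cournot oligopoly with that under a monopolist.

In a 3-firm Cournot equilibrium, symmetry and the first-order condition give q = (212 − 95)/(4) = 29.25. So Q = 87.75 and P = 124.25.
The monopolist equates marginal revenue to marginal cost: 212 − 2Q = 95, so Q = 58.5. From demand, P = 153.5.

Cournot: Q = 87.75; Monopoly: Q = 58.5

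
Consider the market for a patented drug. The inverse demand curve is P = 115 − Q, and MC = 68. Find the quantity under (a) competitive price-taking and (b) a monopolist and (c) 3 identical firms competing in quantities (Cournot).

Perfect competition: P = MC = 68, so 115 − Q = 68 and Q = 47.
Monopoly sets MR = MC: 115 − 2Q = 68 ⇒ Q = 23.5, P = 115 − 23.5 = 91.5.
In a 3-firm Cournot equilibrium, symmetry and the first-order condition give q = (115 − 68)/(4) = 11.75. So Q = 35.25 and P = 79.75.

Competition: Q = 47; Monopoly: Q = 23.5; Cournot: Q = 35.25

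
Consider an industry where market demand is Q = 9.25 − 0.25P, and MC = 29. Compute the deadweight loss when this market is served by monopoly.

DWL = 2

Inverting demand: P = 37 − 4Q.
Perfect competition: P = MC = 29, so 37 − 4Q = 29 and Q = 2.
The monopolist equates marginal revenue to marginal cost: 37 − 8Q = 29, so Q = 1. From demand, P = 33.
DWL is the triangle between Q = 1 and Q = 2: ½·(2 − 1)·(33 − 29) = 2.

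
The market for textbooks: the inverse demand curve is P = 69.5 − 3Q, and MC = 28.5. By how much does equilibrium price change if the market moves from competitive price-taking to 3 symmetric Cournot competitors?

Perfect competition: P = MC = 28.5, so 69.5 − 3Q = 28.5 and Q = 41/3.
Cournot with 3 identical firms: the symmetric best-response condition is 69.5 − 12q = 28.5. Each firm produces q = 41/12, total output Q = 10.25, price P = 38.75.
Change in equilibrium price: 38.75 − 28.5 = 10.25.

Equilibrium price rises by 10.25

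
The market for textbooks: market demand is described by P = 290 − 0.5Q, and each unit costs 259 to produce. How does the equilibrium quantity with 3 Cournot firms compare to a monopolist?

Cournot: Q = 46.5; Monopoly: Q = 31

In a 3-firm Cournot equilibrium, symmetry and the first-order condition give q = (290 − 259)/(2) = 15.5. So Q = 46.5 and P = 266.75.
The monopolist equates marginal revenue to marginal cost: 290 − Q = 259, so Q = 31. From demand, P = 274.5.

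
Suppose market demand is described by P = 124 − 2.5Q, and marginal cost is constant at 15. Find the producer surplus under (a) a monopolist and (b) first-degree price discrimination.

The monopolist equates marginal revenue to marginal cost: 124 − 5Q = 15, so Q = 21.8. From demand, P = 69.5.
PS = (69.5 − 15)·21.8 = 1188.1.
A perfectly discriminating monopolist sells every unit with P(Q) ≥ MC(Q), so output equals the competitive quantity Q = 43.6. Each buyer pays their reservation price, so CS = 0 and the firm captures all surplus.
PS = ½·(124 − 15)·43.6 = 2376.2.

Monopoly: PS = 1188.1; Perfect PD: PS = 2376.2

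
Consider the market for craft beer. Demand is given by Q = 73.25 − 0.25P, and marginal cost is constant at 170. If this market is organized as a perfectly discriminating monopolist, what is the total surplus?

TS = 1891.125

Inverting demand: P = 293 − 4Q.
A perfectly discriminating monopolist sells every unit with P(Q) ≥ MC(Q), so output equals the competitive quantity Q = 30.75. Each buyer pays their reservation price, so CS = 0 and the firm captures all surplus.
TS = 1891.125 (equal to competitive TS).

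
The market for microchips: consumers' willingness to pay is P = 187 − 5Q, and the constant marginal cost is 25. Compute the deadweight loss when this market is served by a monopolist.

DWL = 656.1

Competitive firms price at marginal cost: P = 25, giving Q = 32.4.
A monopolist chooses Q where MR = MC. MR = 187 − 10Q; setting this equal to 25 gives Q = 16.2 and P = 106.
DWL is the triangle between Q = 16.2 and Q = 32.4: ½·(32.4 − 16.2)·(106 − 25) = 656.1.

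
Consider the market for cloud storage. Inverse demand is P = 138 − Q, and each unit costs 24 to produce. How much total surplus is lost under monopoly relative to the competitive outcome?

DWL = 1624.5

Competitive firms price at marginal cost: P = 24, giving Q = 114.
Monopoly sets MR = MC: 138 − 2Q = 24 ⇒ Q = 57, P = 138 − 57 = 81.
DWL is the triangle between Q = 57 and Q = 114: ½·(114 − 57)·(81 − 24) = 1624.5.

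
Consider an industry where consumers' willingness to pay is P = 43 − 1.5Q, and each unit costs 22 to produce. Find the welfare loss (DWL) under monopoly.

Perfect competition: P = MC = 22, so 43 − 1.5Q = 22 and Q = 14.
A monopolist chooses Q where MR = MC. MR = 43 − 3Q; setting this equal to 22 gives Q = 7 and P = 32.5.
DWL is the triangle between Q = 7 and Q = 14: ½·(14 − 7)·(32.5 − 22) = 36.75.

DWL = 36.75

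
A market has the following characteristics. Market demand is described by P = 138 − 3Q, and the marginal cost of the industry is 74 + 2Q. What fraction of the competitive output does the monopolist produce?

Q_m/Q_c = 0.625

A monopolist chooses Q where MR = MC. MR = 138 − 6Q; setting this equal to 74 + 2Q gives Q = 8 and P = 114.
Competitive equilibrium sets price equal to marginal cost: 138 − 3Q = 74 + 2Q, so Q = 12.8 and P = 99.6.
Ratio Q_m/Q_c = 8/12.8 = 0.625.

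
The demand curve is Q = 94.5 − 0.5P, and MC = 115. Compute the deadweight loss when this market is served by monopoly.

Inverting demand: P = 189 − 2Q.
Under competition P = MC = 115, so Q = (189 − 115)/2 = 37.
The monopolist equates marginal revenue to marginal cost: 189 − 4Q = 115, so Q = 18.5. From demand, P = 152.
DWL is the triangle between Q = 18.5 and Q = 37: ½·(37 − 18.5)·(152 − 115) = 342.25.

DWL = 342.25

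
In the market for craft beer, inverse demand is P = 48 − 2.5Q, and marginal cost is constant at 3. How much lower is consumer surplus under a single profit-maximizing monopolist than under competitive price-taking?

Consumer surplus falls by 303.75

Under competition P = MC = 3, so Q = (48 − 3)/2.5 = 18.
CS = ½·(48 − 3)·18 = 405.
A monopolist chooses Q where MR = MC. MR = 48 − 5Q; setting this equal to 3 gives Q = 9 and P = 25.5.
CS = ½·(48 − 25.5)·9 = 101.25.
Change in consumer surplus: 101.25 − 405 = −303.75.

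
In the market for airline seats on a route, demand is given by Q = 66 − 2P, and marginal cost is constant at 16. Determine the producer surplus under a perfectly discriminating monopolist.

Inverting demand: P = 33 − 0.5Q.
A perfectly discriminating monopolist sells every unit with P(Q) ≥ MC(Q), so output equals the competitive quantity Q = 34. Each buyer pays their reservation price, so CS = 0 and the firm captures all surplus.
PS = ½·(33 − 16)·34 = 289.

PS = 289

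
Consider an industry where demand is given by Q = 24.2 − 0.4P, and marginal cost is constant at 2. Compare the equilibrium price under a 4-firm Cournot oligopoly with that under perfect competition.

Cournot: P = 13.7; Competition: P = 2

Inverting demand: P = 60.5 − 2.5Q.
With 4 symmetric Cournot firms, each firm's FOC gives 60.5 − 12.5q = 2, so q = 4.68, Q = 4·4.68 = 18.72, and P = 13.7.
Under competition P = MC = 2, so Q = (60.5 − 2)/2.5 = 23.4.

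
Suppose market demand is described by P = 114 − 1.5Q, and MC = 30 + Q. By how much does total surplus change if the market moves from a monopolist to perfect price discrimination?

A monopolist chooses Q where MR = MC. MR = 114 − 3Q; setting this equal to 30 + Q gives Q = 21 and P = 82.5.
CS = ½·(114 − 82.5)·21 = 330.75; PS = (82.5·21 − 30·21 − ½·1·21²) = 882; TS = 1212.75.
Under first-degree price discrimination the firm charges each unit its demand price and produces up to where P = MC, i.e. Q = 33.6. Consumer surplus is zero; producer surplus equals total surplus.
TS = 1411.2 (equal to competitive TS).
Change in total surplus: 1411.2 − 1212.75 = 198.45.

TS rises by 198.45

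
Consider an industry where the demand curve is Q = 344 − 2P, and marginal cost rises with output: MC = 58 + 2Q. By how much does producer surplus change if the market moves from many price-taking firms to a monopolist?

Producer surplus rises by 86.64

Inverting demand: P = 172 − 0.5Q.
Competitive equilibrium sets price equal to marginal cost: 172 − 0.5Q = 58 + 2Q, so Q = 45.6 and P = 149.2.
PS = P·Q − VC(Q) = 149.2·45.6 − (58·45.6 + ½·2·45.6²) = 2079.36.
Monopoly sets MR = MC: 172 − Q = 58 + 2Q ⇒ Q = 38, P = 172 − 0.5·38 = 153.
PS = P·Q − VC(Q) = 153·38 − (58·38 + ½·2·38²) = 2166.
Change in producer surplus: 2166 − 2079.36 = 86.64.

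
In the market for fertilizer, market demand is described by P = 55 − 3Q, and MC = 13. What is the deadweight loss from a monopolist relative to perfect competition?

DWL = 73.5

Under competition P = MC = 13, so Q = (55 − 13)/3 = 14.
A monopolist chooses Q where MR = MC. MR = 55 − 6Q; setting this equal to 13 gives Q = 7 and P = 34.
DWL is the triangle between Q = 7 and Q = 14: ½·(14 − 7)·(34 − 13) = 73.5.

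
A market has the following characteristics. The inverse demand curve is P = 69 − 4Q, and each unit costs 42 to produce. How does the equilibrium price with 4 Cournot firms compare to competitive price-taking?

In a 4-firm Cournot equilibrium, symmetry and the first-order condition give q = (69 − 42)/(20) = 1.35. So Q = 5.4 and P = 47.4.
Under competition P = MC = 42, so Q = (69 − 42)/4 = 6.75.

Cournot: P = 47.4; Competition: P = 42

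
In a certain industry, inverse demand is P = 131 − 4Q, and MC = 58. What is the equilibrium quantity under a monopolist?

Q = 9.125

A monopolist chooses Q where MR = MC. MR = 131 − 8Q; setting this equal to 58 gives Q = 9.125 and P = 94.5.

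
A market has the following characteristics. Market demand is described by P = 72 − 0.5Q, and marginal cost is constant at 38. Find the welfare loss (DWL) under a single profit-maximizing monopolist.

DWL = 289

Under competition P = MC = 38, so Q = (72 − 38)/0.5 = 68.
The monopolist equates marginal revenue to marginal cost: 72 − Q = 38, so Q = 34. From demand, P = 55.
DWL is the triangle between Q = 34 and Q = 68: ½·(68 − 34)·(55 − 38) = 289.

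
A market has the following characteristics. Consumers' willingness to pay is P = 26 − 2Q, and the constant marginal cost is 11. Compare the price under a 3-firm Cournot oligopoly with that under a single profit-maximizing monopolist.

Cournot with 3 identical firms: the symmetric best-response condition is 26 − 8q = 11. Each firm produces q = 1.875, total output Q = 5.625, price P = 14.75.
A monopolist chooses Q where MR = MC. MR = 26 − 4Q; setting this equal to 11 gives Q = 3.75 and P = 18.5.

Cournot: P = 14.75; Monopoly: P = 18.5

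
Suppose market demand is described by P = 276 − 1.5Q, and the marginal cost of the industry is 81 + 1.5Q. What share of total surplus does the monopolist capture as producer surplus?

Monopoly sets MR = MC: 276 − 3Q = 81 + 1.5Q ⇒ Q = 130/3, P = 276 − 1.5·130/3 = 211.
CS = ½·(276 − 211)·130/3 = 4225/3.
PS = P·Q − VC(Q) = 211·130/3 − (81·130/3 + ½·1.5·(130/3)²) = 4225.
Share captured = PS/TS = 4225/(16900/3) = 0.75.

PS/TS = 0.75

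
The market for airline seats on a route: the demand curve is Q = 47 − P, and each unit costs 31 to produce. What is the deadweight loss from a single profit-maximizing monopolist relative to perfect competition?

Inverting demand: P = 47 − Q.
Competitive firms price at marginal cost: P = 31, giving Q = 16.
The monopolist equates marginal revenue to marginal cost: 47 − 2Q = 31, so Q = 8. From demand, P = 39.
DWL is the triangle between Q = 8 and Q = 16: ½·(16 − 8)·(39 − 31) = 32.

DWL = 32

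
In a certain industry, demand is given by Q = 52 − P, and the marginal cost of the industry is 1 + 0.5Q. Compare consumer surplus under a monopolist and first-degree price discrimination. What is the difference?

Consumer surplus falls by 208.08

Inverting demand: P = 52 − Q.
Monopoly sets MR = MC: 52 − 2Q = 1 + 0.5Q ⇒ Q = 20.4, P = 52 − 20.4 = 31.6.
CS = ½·(52 − 31.6)·20.4 = 208.08.
A perfectly discriminating monopolist sells every unit with P(Q) ≥ MC(Q), so output equals the competitive quantity Q = 34. Each buyer pays their reservation price, so CS = 0 and the firm captures all surplus.
CS = 0.
Change in consumer surplus: 0 − 208.08 = −208.08.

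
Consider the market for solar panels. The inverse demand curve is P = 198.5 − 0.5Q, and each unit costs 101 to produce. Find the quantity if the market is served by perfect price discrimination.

Q = 195

A perfectly discriminating monopolist sells every unit with P(Q) ≥ MC(Q), so output equals the competitive quantity Q = 195. Each buyer pays their reservation price, so CS = 0 and the firm captures all surplus.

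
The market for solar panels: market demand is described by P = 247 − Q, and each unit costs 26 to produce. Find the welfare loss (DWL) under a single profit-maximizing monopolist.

DWL = 6105.125

Perfect competition: P = MC = 26, so 247 − Q = 26 and Q = 221.
A monopolist chooses Q where MR = MC. MR = 247 − 2Q; setting this equal to 26 gives Q = 110.5 and P = 136.5.
DWL is the triangle between Q = 110.5 and Q = 221: ½·(221 − 110.5)·(136.5 − 26) = 6105.125.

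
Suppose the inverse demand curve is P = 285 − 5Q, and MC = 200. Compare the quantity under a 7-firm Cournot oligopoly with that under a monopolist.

In a 7-firm Cournot equilibrium, symmetry and the first-order condition give q = (285 − 200)/(40) = 2.125. So Q = 14.875 and P = 210.625.
The monopolist equates marginal revenue to marginal cost: 285 − 10Q = 200, so Q = 8.5. From demand, P = 242.5.

Cournot: Q = 14.875; Monopoly: Q = 8.5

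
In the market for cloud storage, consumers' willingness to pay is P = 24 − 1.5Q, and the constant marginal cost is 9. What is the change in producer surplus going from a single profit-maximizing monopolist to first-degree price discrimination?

Monopoly sets MR = MC: 24 − 3Q = 9 ⇒ Q = 5, P = 24 − 1.5·5 = 16.5.
PS = (16.5 − 9)·5 = 37.5.
A perfectly discriminating monopolist sells every unit with P(Q) ≥ MC(Q), so output equals the competitive quantity Q = 10. Each buyer pays their reservation price, so CS = 0 and the firm captures all surplus.
PS = ½·(24 − 9)·10 = 75.
Change in producer surplus: 75 − 37.5 = 37.5.

Producer surplus rises by 37.5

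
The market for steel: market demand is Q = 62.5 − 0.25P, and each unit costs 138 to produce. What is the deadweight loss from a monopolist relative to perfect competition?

DWL = 392

Inverting demand: P = 250 − 4Q.
Perfect competition: P = MC = 138, so 250 − 4Q = 138 and Q = 28.
Monopoly sets MR = MC: 250 − 8Q = 138 ⇒ Q = 14, P = 250 − 4·14 = 194.
DWL is the triangle between Q = 14 and Q = 28: ½·(28 − 14)·(194 − 138) = 392.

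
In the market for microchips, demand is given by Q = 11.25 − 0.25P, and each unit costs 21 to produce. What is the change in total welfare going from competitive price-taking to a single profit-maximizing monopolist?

TS falls by 18

Inverting demand: P = 45 − 4Q.
Perfect competition: P = MC = 21, so 45 − 4Q = 21 and Q = 6.
CS = ½·(45 − 21)·6 = 72; PS = (21 − 21)·6 = 0; TS = 72.
Monopoly sets MR = MC: 45 − 8Q = 21 ⇒ Q = 3, P = 45 − 4·3 = 33.
CS = ½·(45 − 33)·3 = 18; PS = (33 − 21)·3 = 36; TS = 54.
Change in total welfare: 54 − 72 = −18.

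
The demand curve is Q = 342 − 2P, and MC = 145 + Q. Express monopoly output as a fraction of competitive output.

Inverting demand: P = 171 − 0.5Q.
Monopoly sets MR = MC: 171 − Q = 145 + Q ⇒ Q = 13, P = 171 − 0.5·13 = 164.5.
Under competition P = MC: 171 − 0.5Q = 145 + Q ⇒ Q = 52/3, P = 487/3.
Ratio Q_m/Q_c = 13/(52/3) = 0.75.

Q_m/Q_c = 0.75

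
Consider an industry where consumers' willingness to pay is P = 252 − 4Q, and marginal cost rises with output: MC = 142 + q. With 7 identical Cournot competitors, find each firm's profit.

With 7 symmetric Cournot firms, each firm's FOC gives 252 − 32q = 142 + q, so q = 10/3, Q = 7·10/3 = 70/3, and P = 476/3.
Each firm's profit = 476/3·10/3 − (142·10/3 + ½·1·(10/3)²) = 50.

π_i = 50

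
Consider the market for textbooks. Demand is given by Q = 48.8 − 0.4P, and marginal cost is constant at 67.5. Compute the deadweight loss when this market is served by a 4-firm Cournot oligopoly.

DWL = 23.762

Inverting demand: P = 122 − 2.5Q.
Competitive firms price at marginal cost: P = 67.5, giving Q = 21.8.
With 4 symmetric Cournot firms, each firm's FOC gives 122 − 12.5q = 67.5, so q = 4.36, Q = 4·4.36 = 17.44, and P = 78.4.
DWL is the triangle between Q = 17.44 and Q = 21.8: ½·(21.8 − 17.44)·(78.4 − 67.5) = 23.762.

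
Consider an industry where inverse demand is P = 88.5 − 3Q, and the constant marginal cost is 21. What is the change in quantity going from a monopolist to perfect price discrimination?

A monopolist chooses Q where MR = MC. MR = 88.5 − 6Q; setting this equal to 21 gives Q = 11.25 and P = 54.75.
With perfect price discrimination, output is the efficient level Q = 22.5 (where demand meets MC), but every buyer pays their willingness to pay: CS = 0 and PS = total surplus.
Change in quantity: 22.5 − 11.25 = 11.25.

Q rises by 11.25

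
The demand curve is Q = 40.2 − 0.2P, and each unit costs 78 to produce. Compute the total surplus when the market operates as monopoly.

TS = 1134.675

Inverting demand: P = 201 − 5Q.
The monopolist equates marginal revenue to marginal cost: 201 − 10Q = 78, so Q = 12.3. From demand, P = 139.5.
CS = ½·(201 − 139.5)·12.3 = 378.225; PS = (139.5 − 78)·12.3 = 756.45; TS = 1134.675.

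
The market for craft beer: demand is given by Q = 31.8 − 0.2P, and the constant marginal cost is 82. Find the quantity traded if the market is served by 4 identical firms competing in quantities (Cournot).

Inverting demand: P = 159 − 5Q.
With 4 symmetric Cournot firms, each firm's FOC gives 159 − 25q = 82, so q = 3.08, Q = 4·3.08 = 12.32, and P = 97.4.

Q = 12.32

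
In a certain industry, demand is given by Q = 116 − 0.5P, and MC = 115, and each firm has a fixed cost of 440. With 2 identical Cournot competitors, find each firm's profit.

Inverting demand: P = 232 − 2Q.
Cournot with 2 identical firms: the symmetric best-response condition is 232 − 6q = 115. Each firm produces q = 19.5, total output Q = 39, price P = 154.
Each firm's profit = (154 − 115)·19.5 − 440 = 320.5.

π_i = 320.5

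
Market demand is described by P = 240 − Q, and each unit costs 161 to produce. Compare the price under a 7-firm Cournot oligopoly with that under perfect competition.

In a 7-firm Cournot equilibrium, symmetry and the first-order condition give q = (240 − 161)/(8) = 9.875. So Q = 69.125 and P = 170.875.
Competitive firms price at marginal cost: P = 161, giving Q = 79.

Cournot: P = 170.875; Competition: P = 161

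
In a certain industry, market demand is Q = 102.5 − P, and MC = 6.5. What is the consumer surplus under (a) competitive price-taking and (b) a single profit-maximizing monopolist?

Competition: CS = 4608; Monopoly: CS = 1152

Inverting demand: P = 102.5 − Q.
Competitive firms price at marginal cost: P = 6.5, giving Q = 96.
CS = ½·(102.5 − 6.5)·96 = 4608.
A monopolist chooses Q where MR = MC. MR = 102.5 − 2Q; setting this equal to 6.5 gives Q = 48 and P = 54.5.
CS = ½·(102.5 − 54.5)·48 = 1152.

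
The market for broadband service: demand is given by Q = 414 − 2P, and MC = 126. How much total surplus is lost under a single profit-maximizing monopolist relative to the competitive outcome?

Inverting demand: P = 207 − 0.5Q.
Under competition P = MC = 126, so Q = (207 − 126)/0.5 = 162.
A monopolist chooses Q where MR = MC. MR = 207 − Q; setting this equal to 126 gives Q = 81 and P = 166.5.
DWL is the triangle between Q = 81 and Q = 162: ½·(162 − 81)·(166.5 − 126) = 1640.25.

DWL = 1640.25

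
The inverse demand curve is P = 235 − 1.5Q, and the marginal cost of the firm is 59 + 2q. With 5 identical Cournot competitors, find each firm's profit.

Cournot with 5 identical firms: the symmetric best-response condition is 235 − 9q = 59 + 2q. Each firm produces q = 16, total output Q = 80, price P = 115.
Each firm's profit = 115·16 − (59·16 + ½·2·16²) = 640.

π_i = 640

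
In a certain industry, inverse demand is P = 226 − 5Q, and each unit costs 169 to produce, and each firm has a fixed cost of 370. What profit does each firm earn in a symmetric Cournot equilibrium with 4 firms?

π_i = −344.008

In a 4-firm Cournot equilibrium, symmetry and the first-order condition give q = (226 − 169)/(25) = 2.28. So Q = 9.12 and P = 180.4.
Each firm's profit = (180.4 − 169)·2.28 − 370 = −344.008.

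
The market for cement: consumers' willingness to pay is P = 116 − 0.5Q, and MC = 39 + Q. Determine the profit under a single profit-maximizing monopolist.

Profit = 1482.25

A monopolist chooses Q where MR = MC. MR = 116 − Q; setting this equal to 39 + Q gives Q = 38.5 and P = 96.75.
Profit = 96.75·38.5 − (39·38.5 + ½·1·38.5²) = 1482.25.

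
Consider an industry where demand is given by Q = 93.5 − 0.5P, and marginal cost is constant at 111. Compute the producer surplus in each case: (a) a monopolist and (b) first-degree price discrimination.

Inverting demand: P = 187 − 2Q.
A monopolist chooses Q where MR = MC. MR = 187 − 4Q; setting this equal to 111 gives Q = 19 and P = 149.
PS = (149 − 111)·19 = 722.
A perfectly discriminating monopolist sells every unit with P(Q) ≥ MC(Q), so output equals the competitive quantity Q = 38. Each buyer pays their reservation price, so CS = 0 and the firm captures all surplus.
PS = ½·(187 − 111)·38 = 1444.

Monopoly: PS = 722; Perfect PD: PS = 1444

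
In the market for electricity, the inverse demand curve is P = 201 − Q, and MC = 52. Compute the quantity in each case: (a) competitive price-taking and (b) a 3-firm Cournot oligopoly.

Competition: Q = 149; Cournot: Q = 111.75

Under competition P = MC = 52, so Q = (201 − 52)/1 = 149.
In a 3-firm Cournot equilibrium, symmetry and the first-order condition give q = (201 − 52)/(4) = 37.25. So Q = 111.75 and P = 89.25.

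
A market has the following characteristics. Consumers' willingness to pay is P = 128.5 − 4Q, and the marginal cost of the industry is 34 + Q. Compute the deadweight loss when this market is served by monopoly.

Competitive equilibrium sets price equal to marginal cost: 128.5 − 4Q = 34 + Q, so Q = 18.9 and P = 52.9.
The monopolist equates marginal revenue to marginal cost: 128.5 − 8Q = 34 + Q, so Q = 10.5. From demand, P = 86.5.
CS = ½·(128.5 − 52.9)·18.9 = 714.42; PS = (52.9·18.9 − 34·18.9 − ½·1·18.9²) = 178.605; TS = 893.025.
CS = ½·(128.5 − 86.5)·10.5 = 220.5; PS = (86.5·10.5 − 34·10.5 − ½·1·10.5²) = 496.125; TS = 716.625.
DWL = 893.025 − 716.625 = 176.4.

DWL = 176.4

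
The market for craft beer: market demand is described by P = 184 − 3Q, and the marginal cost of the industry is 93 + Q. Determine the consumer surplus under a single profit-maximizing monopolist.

CS = 253.5

The monopolist equates marginal revenue to marginal cost: 184 − 6Q = 93 + Q, so Q = 13. From demand, P = 145.
CS = ½·(184 − 145)·13 = 253.5.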